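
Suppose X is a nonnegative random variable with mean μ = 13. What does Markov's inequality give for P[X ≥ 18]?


μ = E[X] = 13, a = 18.
Markov: P[X ≥ 18] ≤ μ/a = (13)/18 = 13/18.
Numerically: ≈ 0.722.
(Since a = 18 > μ = 13.000, the bound 13/18 is < 1 and informative.)

P[X ≥ 18] ≤ 13/18 ≈ 0.722.


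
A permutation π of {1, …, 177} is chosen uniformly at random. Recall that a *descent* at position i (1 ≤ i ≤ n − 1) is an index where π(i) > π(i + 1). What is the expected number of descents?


Write X = Σ X_I over i = 1, …, 176, with X_I the indicator of one descent.
There are 176 indicators.
For each fixed i, the pair (π(i), π(i+1)) is a uniformly random ordered pair of distinct values from {1, …, 177}; by symmetry P[π(i) > π(i+1)] = 1/2.
By linearity: E[X] = 176 · (1/2) = (177 − 1) · (1/2) = 88 ≈ 88.000000.

E[X] = 88 = 88.000000.


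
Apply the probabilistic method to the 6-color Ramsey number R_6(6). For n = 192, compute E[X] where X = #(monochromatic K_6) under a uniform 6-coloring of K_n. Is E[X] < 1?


E[X] = C(192, 6) · 6^{1 − 15} = 64300886496 · 6^{−14} = 64300886496/78364164096.
As a reduced fraction: E[X] = 223266967/272097792 ≈ 0.8205.
Is E[X] < 1? YES.
Since E[X] < 1, there exists a 6-coloring of K_{192} with no monochromatic K_6; hence R_6(6) > 192.

E[X] = 223266967/272097792 ≈ 0.8205; E[X] < 1, so R_6(6) > 192.


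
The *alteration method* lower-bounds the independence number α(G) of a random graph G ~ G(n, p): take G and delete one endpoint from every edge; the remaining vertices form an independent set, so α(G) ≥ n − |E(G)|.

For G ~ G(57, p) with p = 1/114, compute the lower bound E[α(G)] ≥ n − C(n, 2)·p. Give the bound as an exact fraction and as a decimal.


E[|E(G)|] = C(57, 2)·p = 1596 · (1/114) = 14.
E[α(G)] ≥ n − E[|E(G)|] = 57 − 14 = 43.
Numerically: ≈ 43.000000.
(This is only a lower bound; the true E[α(G)] may be larger.)

E[α(G)] ≥ 43 ≈ 43.000000.


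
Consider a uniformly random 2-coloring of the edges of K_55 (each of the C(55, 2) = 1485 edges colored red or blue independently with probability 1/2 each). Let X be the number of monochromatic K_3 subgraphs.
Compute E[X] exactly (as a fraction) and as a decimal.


Let X = Σ_S X_S over the C(55, 3) = 26235 subsets S of size 3, where X_S = 1 if the K_3 on S is monochromatic.
For a fixed S, the K_3 on S has C(3, 2) = 3 edges. P[all 3 edges red] = (1/2)^3, and likewise for blue, so P[monochromatic] = 2·(1/2)^3 = 2^{1 − 3} = 1/4.
By linearity: E[X] = C(55, 3) · 2^{1 − 3} = 26235 · 1/4 = 26235/4.
Numerically: E[X] ≈ 6558.750.

E[X] = C(55,3)·2^(1−C(3,2)) = 26235/4 ≈ 6558.750.


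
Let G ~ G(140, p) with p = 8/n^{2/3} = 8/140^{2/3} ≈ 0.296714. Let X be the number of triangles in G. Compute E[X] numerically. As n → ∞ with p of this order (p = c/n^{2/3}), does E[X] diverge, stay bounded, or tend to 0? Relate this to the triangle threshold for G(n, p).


Number of potential triangles: C(140, 3) = 447580.
Each occurs with probability p³ ≈ (0.296714)³ ≈ 2.61224490e-02.
By linearity: E[X] = C(140, 3)·p³ ≈ 447580 · 2.61224490e-02 ≈ 11691.885714.
Since α = 2/3 < 1, p = c/n^{2/3} ≫ 1/n is above the triangle threshold p ~ 1/n. Asymptotically E[X] ~ (c³/6)·n^{3(1−α)} = (8³/6)·n^{1} → ∞; triangles are abundant w.h.p.

E[X] ≈ 11691.885714; in regime p = Θ(1/n^{2/3}) E[X] diverges (above the triangle threshold p ~ 1/n).


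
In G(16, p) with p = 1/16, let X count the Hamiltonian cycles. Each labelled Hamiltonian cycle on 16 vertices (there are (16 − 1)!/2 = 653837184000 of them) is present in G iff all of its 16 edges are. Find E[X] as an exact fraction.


K_16 has (16 − 1)!/2 = 653837184000 labelled Hamiltonian cycles.
For each such Hamiltonian cycle H, let X_H = 1 if all 16 edges of H are present in G. Then P[X_H = 1] = p^{16} = (1/16)^{16} = 1/18446744073709551616.
By linearity of expectation: E[X] = Σ_H E[X_H] = 653837184000 · p^{16} = 653837184000 · 1/18446744073709551616 = 638512875/18014398509481984.
Numerically: E[X] ≈ 3.54446e-08.

E[X] = 653837184000 · (1/16)^{16} = 638512875/18014398509481984 ≈ 3.54446e-08.


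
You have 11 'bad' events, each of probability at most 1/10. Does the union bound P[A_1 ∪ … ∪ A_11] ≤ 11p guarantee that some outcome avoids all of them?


Union bound: P[∪_{i=1}^{11} A_i] ≤ Σ_i P[A_i] ≤ 11·p = 11·(1/10) = 11/10.
Numerically: 11/10 ≈ 1.10000.
Is 11/10 < 1? NO.
Since the bound 11/10 is ≥ 1, the union bound is uninformative here; it does NOT by itself certify existence.

11·p = 11/10 ≈ 1.10000; existence NOT certified by the union bound.


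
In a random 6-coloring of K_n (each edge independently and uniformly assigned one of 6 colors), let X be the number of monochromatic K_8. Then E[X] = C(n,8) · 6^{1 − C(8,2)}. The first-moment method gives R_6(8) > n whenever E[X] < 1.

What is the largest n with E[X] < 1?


We need C(n, 8) · 6^{1 − 28} < 1, i.e. C(n, 8) < 6^{28 − 1} = 1023490369077469249536.
Check values of n near the boundary:
  n = 1589: C(1589, 8) = 990389025825605844438; 990389025825605844438 < 1023490369077469249536? YES
  n = 1590: C(1590, 8) = 995397314198933813310; 995397314198933813310 < 1023490369077469249536? YES
  n = 1591: C(1591, 8) = 1000427749141189953870; 1000427749141189953870 < 1023490369077469249536? YES
  n = 1592: C(1592, 8) = 1005480414540892933435; 1005480414540892933435 < 1023490369077469249536? YES
  n = 1593: C(1593, 8) = 1010555394551193970323; 1010555394551193970323 < 1023490369077469249536? YES
  n = 1594: C(1594, 8) = 1015652773590544255167; 1015652773590544255167 < 1023490369077469249536? YES
  n = 1595: C(1595, 8) = 1020772636343363633895; 1020772636343363633895 < 1023490369077469249536? YES
  n = 1596: C(1596, 8) = 1025915067760710553965; 1025915067760710553965 < 1023490369077469249536? NO
  n = 1597: C(1597, 8) = 1031080153060953275445; 1031080153060953275445 < 1023490369077469249536? NO
The largest n with C(n, 8) < 1023490369077469249536 is n = 1595 (where E[X] = 113419181815929292655/113721152119718805504 ≈ 0.9973). Hence R_6(8) > 1595, i.e. R_6(8) ≥ 1596.

Largest n = 1595; hence R_6(8) > 1595.


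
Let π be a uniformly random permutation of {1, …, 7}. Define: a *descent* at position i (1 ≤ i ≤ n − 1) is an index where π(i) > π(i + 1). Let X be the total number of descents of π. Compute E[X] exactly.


Write X = Σ X_I over i = 1, …, 6, with X_I the indicator of one descent.
There are 6 indicators.
For each fixed i, the pair (π(i), π(i+1)) is a uniformly random ordered pair of distinct values from {1, …, 7}; by symmetry P[π(i) > π(i+1)] = 1/2.
By linearity: E[X] = 6 · (1/2) = (7 − 1) · (1/2) = 3 ≈ 3.000000.

E[X] = 3 = 3.000000.


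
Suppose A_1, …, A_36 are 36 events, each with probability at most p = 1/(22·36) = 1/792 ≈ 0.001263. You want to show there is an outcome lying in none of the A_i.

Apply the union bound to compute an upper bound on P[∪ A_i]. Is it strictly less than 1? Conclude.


Union bound: P[∪_{i=1}^{36} A_i] ≤ Σ_i P[A_i] ≤ 36·p = 36·(1/792) = 1/22.
Numerically: 1/22 ≈ 0.045455.
Is 1/22 < 1? YES.
Since P[∪ A_i] ≤ 1/22 < 1, the complement has P[∩ A_i^c] ≥ 1 − 1/22 = 21/22 > 0, so some outcome avoids every A_i.

36·p = 1/22 ≈ 0.045455; existence CERTIFIED by the union bound.


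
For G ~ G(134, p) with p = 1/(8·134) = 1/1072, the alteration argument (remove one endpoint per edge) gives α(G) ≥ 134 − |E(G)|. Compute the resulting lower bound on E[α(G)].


E[|E(G)|] = C(134, 2)·p = 8911 · (1/1072) = 133/16.
E[α(G)] ≥ n − E[|E(G)|] = 134 − 133/16 = 2011/16.
Numerically: ≈ 125.688.
(This is only a lower bound; the true E[α(G)] may be larger.)

E[α(G)] ≥ 2011/16 ≈ 125.688.


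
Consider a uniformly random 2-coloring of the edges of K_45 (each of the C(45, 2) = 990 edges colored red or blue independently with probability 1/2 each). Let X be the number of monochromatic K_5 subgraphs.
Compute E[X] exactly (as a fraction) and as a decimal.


Let X = Σ_S X_S over the C(45, 5) = 1221759 subsets S of size 5, where X_S = 1 if the K_5 on S is monochromatic.
For a fixed S, the K_5 on S has C(5, 2) = 10 edges. P[all 10 edges red] = (1/2)^10, and likewise for blue, so P[monochromatic] = 2·(1/2)^10 = 2^{1 − 10} = 1/512.
By linearity of expectation: E[X] = C(45, 5) · 2^{1 − 10} = 1221759 · 1/512 = 1221759/512.
Numerically: E[X] ≈ 2386.24805.

E[X] = C(45,5)·2^(1−C(5,2)) = 1221759/512 ≈ 2386.24805.


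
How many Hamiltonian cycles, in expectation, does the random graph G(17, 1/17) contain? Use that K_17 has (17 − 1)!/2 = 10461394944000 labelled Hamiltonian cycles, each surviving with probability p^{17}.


K_17 has (17 − 1)!/2 = 10461394944000 labelled Hamiltonian cycles.
For each such Hamiltonian cycle H, let X_H = 1 if all 17 edges of H are present in G. Then P[X_H = 1] = p^{17} = (1/17)^{17} = 1/827240261886336764177.
Summing the indicators: E[X] = Σ_H E[X_H] = 10461394944000 · p^{17} = 10461394944000 · 1/827240261886336764177 = 10461394944000/827240261886336764177.
Numerically: E[X] ≈ 1.265e-08.

E[X] = 10461394944000 · (1/17)^{17} = 10461394944000/827240261886336764177 ≈ 1.265e-08.


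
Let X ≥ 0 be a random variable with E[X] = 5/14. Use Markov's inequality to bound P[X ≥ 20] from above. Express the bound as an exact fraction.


μ = E[X] = 5/14, a = 20.
Markov: P[X ≥ 20] ≤ μ/a = (5/14)/20 = 1/56.
Numerically: ≈ 0.0179.
(Since a = 20 > μ = 0.3571, the bound 1/56 is < 1 and informative.)

P[X ≥ 20] ≤ 1/56 ≈ 0.0179.


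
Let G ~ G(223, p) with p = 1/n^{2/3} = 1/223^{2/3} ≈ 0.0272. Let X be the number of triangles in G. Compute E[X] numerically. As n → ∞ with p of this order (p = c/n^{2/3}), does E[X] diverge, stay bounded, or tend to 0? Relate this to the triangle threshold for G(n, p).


Number of potential triangles: C(223, 3) = 1823471.
Each occurs with probability p³ ≈ (0.0272)³ ≈ 2.01090e-05.
By linearity: E[X] = C(223, 3)·p³ ≈ 1823471 · 2.01090e-05 ≈ 36.668.
Since α = 2/3 < 1, p = c/n^{2/3} ≫ 1/n is above the triangle threshold p ~ 1/n. Asymptotically E[X] ~ (c³/6)·n^{3(1−α)} = (1³/6)·n^{1} → ∞; triangles are abundant w.h.p.

E[X] ≈ 36.668; in regime p = Θ(1/n^{2/3}) E[X] diverges (above the triangle threshold p ~ 1/n).


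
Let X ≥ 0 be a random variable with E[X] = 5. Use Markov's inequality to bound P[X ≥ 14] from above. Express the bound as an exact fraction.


μ = E[X] = 5, a = 14.
Markov: P[X ≥ 14] ≤ μ/a = (5)/14 = 5/14.
Numerically: ≈ 0.35714.
(Since a = 14 > μ = 5.00000, the bound 5/14 is < 1 and informative.)

P[X ≥ 14] ≤ 5/14 ≈ 0.35714.


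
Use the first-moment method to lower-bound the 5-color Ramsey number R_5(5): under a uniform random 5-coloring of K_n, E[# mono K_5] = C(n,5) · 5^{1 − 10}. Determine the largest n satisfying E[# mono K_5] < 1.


We need C(n, 5) · 5^{1 − 10} < 1, i.e. C(n, 5) < 5^{10 − 1} = 1953125.
Check values of n near the boundary:
  n = 45: C(45, 5) = 1221759; 1221759 < 1953125? YES
  n = 46: C(46, 5) = 1370754; 1370754 < 1953125? YES
  n = 47: C(47, 5) = 1533939; 1533939 < 1953125? YES
  n = 48: C(48, 5) = 1712304; 1712304 < 1953125? YES
  n = 49: C(49, 5) = 1906884; 1906884 < 1953125? YES
  n = 50: C(50, 5) = 2118760; 2118760 < 1953125? NO
  n = 51: C(51, 5) = 2349060; 2349060 < 1953125? NO
The largest n with C(n, 5) < 1953125 is n = 49 (where E[X] = 1906884/1953125 ≈ 0.9763). Hence R_5(5) > 49, i.e. R_5(5) ≥ 50.

Largest n = 49; hence R_5(5) > 49.


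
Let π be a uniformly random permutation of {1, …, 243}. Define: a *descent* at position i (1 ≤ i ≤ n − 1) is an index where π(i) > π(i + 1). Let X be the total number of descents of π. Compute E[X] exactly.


Write X = Σ X_I over i = 1, …, 242, with X_I the indicator of one descent.
There are 242 indicators.
For each fixed i, the pair (π(i), π(i+1)) is a uniformly random ordered pair of distinct values from {1, …, 243}; by symmetry P[π(i) > π(i+1)] = 1/2.
By linearity: E[X] = 242 · (1/2) = (243 − 1) · (1/2) = 121 ≈ 121.0000.

E[X] = 121 = 121.0000.


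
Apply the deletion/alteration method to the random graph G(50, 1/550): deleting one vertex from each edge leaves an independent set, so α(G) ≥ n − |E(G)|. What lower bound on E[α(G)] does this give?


E[|E(G)|] = C(50, 2)·p = 1225 · (1/550) = 49/22.
E[α(G)] ≥ n − E[|E(G)|] = 50 − 49/22 = 1051/22.
Numerically: ≈ 47.772727.
(This is only a lower bound; the true E[α(G)] may be larger.)

E[α(G)] ≥ 1051/22 ≈ 47.772727.


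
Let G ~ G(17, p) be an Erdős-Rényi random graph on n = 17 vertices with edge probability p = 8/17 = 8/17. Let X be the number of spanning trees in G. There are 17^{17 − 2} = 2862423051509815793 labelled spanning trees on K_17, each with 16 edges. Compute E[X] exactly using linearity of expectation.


K_17 has 17^{17 − 2} = 2862423051509815793 labelled spanning trees.
For each such spanning tree H, let X_H = 1 if all 16 edges of H are present in G. Then P[X_H = 1] = p^{16} = (8/17)^{16} = 281474976710656/48661191875666868481.
By linearity of expectation: E[X] = Σ_H E[X_H] = 2862423051509815793 · p^{16} = 2862423051509815793 · 281474976710656/48661191875666868481 = 281474976710656/17.
Numerically: E[X] ≈ 1.656e+13.

E[X] = 2862423051509815793 · (8/17)^{16} = 281474976710656/17 ≈ 1.656e+13.


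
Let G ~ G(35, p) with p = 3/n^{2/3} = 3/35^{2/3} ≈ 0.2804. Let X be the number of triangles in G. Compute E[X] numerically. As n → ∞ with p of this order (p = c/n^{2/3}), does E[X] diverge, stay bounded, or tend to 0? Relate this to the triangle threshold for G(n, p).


Number of potential triangles: C(35, 3) = 6545.
Each occurs with probability p³ ≈ (0.2804)³ ≈ 2.204082e-02.
By linearity: E[X] = C(35, 3)·p³ ≈ 6545 · 2.204082e-02 ≈ 144.2571.
Since α = 2/3 < 1, p = c/n^{2/3} ≫ 1/n is above the triangle threshold p ~ 1/n. Asymptotically E[X] ~ (c³/6)·n^{3(1−α)} = (3³/6)·n^{1} → ∞; triangles are abundant w.h.p.

E[X] ≈ 144.2571; in regime p = Θ(1/n^{2/3}) E[X] diverges (above the triangle threshold p ~ 1/n).


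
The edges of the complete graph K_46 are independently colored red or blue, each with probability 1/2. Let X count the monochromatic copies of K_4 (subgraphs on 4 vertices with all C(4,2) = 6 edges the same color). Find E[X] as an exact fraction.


Let X = Σ_S X_S over the C(46, 4) = 163185 subsets S of size 4, where X_S = 1 if the K_4 on S is monochromatic.
For a fixed S, the K_4 on S has C(4, 2) = 6 edges. P[all 6 edges red] = (1/2)^6, and likewise for blue, so P[monochromatic] = 2·(1/2)^6 = 2^{1 − 6} = 1/32.
By linearity: E[X] = C(46, 4) · 2^{1 − 6} = 163185 · 1/32 = 163185/32.
Numerically: E[X] ≈ 5099.5312.

E[X] = C(46,4)·2^(1−C(4,2)) = 163185/32 ≈ 5099.5312.


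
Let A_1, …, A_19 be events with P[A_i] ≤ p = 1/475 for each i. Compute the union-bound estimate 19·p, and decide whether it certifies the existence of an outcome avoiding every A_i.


Union bound: P[∪_{i=1}^{19} A_i] ≤ Σ_i P[A_i] ≤ 19·p = 19·(1/475) = 1/25.
Numerically: 1/25 ≈ 0.0400.
Is 1/25 < 1? YES.
Since P[∪ A_i] ≤ 1/25 < 1, the complement has P[∩ A_i^c] ≥ 1 − 1/25 = 24/25 > 0, so some outcome avoids every A_i.

19·p = 1/25 ≈ 0.0400; existence CERTIFIED by the union bound.


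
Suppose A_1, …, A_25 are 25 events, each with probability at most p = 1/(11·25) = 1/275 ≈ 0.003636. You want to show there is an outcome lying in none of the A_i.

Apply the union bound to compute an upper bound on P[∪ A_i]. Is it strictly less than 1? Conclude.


Union bound: P[∪_{i=1}^{25} A_i] ≤ Σ_i P[A_i] ≤ 25·p = 25·(1/275) = 1/11.
Numerically: 1/11 ≈ 0.090909.
Is 1/11 < 1? YES.
Since P[∪ A_i] ≤ 1/11 < 1, the complement has P[∩ A_i^c] ≥ 1 − 1/11 = 10/11 > 0, so some outcome avoids every A_i.

25·p = 1/11 ≈ 0.090909; existence CERTIFIED by the union bound.


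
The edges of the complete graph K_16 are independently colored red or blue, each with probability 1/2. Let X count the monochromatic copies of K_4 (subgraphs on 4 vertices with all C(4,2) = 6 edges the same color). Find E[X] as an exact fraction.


Let X = Σ_S X_S over the C(16, 4) = 1820 subsets S of size 4, where X_S = 1 if the K_4 on S is monochromatic.
For a fixed S, the K_4 on S has C(4, 2) = 6 edges. P[all 6 edges red] = (1/2)^6, and likewise for blue, so P[monochromatic] = 2·(1/2)^6 = 2^{1 − 6} = 1/32.
By linearity: E[X] = C(16, 4) · 2^{1 − 6} = 1820 · 1/32 = 455/8.
Numerically: E[X] ≈ 56.8750.

E[X] = C(16,4)·2^(1−C(4,2)) = 455/8 ≈ 56.8750.


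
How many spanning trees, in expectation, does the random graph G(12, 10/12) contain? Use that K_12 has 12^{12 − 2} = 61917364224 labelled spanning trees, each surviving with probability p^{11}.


K_12 has 12^{12 − 2} = 61917364224 labelled spanning trees.
For each such spanning tree H, let X_H = 1 if all 11 edges of H are present in G. Then P[X_H = 1] = p^{11} = (5/6)^{11} = 48828125/362797056.
By linearity: E[X] = Σ_H E[X_H] = 61917364224 · p^{11} = 61917364224 · 48828125/362797056 = 25000000000/3.
Numerically: E[X] ≈ 8.33e+09.

E[X] = 61917364224 · (5/6)^{11} = 25000000000/3 ≈ 8.33e+09.


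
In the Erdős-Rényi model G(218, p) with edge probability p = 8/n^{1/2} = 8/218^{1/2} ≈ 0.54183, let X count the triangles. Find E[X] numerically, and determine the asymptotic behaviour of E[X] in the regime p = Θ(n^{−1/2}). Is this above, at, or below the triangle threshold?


Number of potential triangles: C(218, 3) = 1703016.
Each occurs with probability p³ ≈ (0.54183)³ ≈ 1.5906888e-01.
By linearity: E[X] = C(218, 3)·p³ ≈ 1703016 · 1.5906888e-01 ≈ 270896.84608.
Since α = 1/2 < 1, p = c/n^{1/2} ≫ 1/n is above the triangle threshold p ~ 1/n. Asymptotically E[X] ~ (c³/6)·n^{3(1−α)} = (8³/6)·n^{1.5} → ∞; triangles are abundant w.h.p.

E[X] ≈ 270896.84608; in regime p = Θ(1/n^{1/2}) E[X] diverges (above the triangle threshold p ~ 1/n).


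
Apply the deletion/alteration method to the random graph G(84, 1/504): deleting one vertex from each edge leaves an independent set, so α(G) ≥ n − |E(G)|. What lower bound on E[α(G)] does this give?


E[|E(G)|] = C(84, 2)·p = 3486 · (1/504) = 83/12.
E[α(G)] ≥ n − E[|E(G)|] = 84 − 83/12 = 925/12.
Numerically: ≈ 77.08333.
(This is only a lower bound; the true E[α(G)] may be larger.)

E[α(G)] ≥ 925/12 ≈ 77.08333.


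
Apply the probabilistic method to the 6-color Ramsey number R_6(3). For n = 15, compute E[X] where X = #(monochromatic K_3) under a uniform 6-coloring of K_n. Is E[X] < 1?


E[X] = C(15, 3) · 6^{1 − 3} = 455 · 6^{−2} = 455/36.
As a reduced fraction: E[X] = 455/36 ≈ 12.63889.
Is E[X] < 1? NO.
Since E[X] ≥ 1, the first-moment bound is inconclusive at n = 15; it does NOT by itself certify R_6(3) > 15.

E[X] = 455/36 ≈ 12.63889; E[X] ≥ 1; first-moment method inconclusive here.


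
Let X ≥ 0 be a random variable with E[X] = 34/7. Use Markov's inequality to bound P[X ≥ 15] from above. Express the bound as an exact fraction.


μ = E[X] = 34/7, a = 15.
Markov: P[X ≥ 15] ≤ μ/a = (34/7)/15 = 34/105.
Numerically: ≈ 0.324.
(Since a = 15 > μ = 4.857, the bound 34/105 is < 1 and informative.)

P[X ≥ 15] ≤ 34/105 ≈ 0.324.


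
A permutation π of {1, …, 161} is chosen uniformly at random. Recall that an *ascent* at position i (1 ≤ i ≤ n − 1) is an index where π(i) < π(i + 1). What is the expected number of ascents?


Write X = Σ X_I over i = 1, …, 160, with X_I the indicator of one ascent.
There are 160 indicators.
For each fixed i, the pair (π(i), π(i+1)) is a uniformly random ordered pair of distinct values from {1, …, 161}; by symmetry P[π(i) < π(i+1)] = 1/2.
By linearity: E[X] = 160 · (1/2) = (161 − 1) · (1/2) = 80 ≈ 80.000000.

E[X] = 80 = 80.000000.


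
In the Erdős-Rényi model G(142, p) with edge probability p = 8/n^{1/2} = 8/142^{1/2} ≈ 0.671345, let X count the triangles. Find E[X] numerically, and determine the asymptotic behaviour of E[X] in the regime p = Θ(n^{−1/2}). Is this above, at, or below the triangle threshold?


Number of potential triangles: C(142, 3) = 467180.
Each occurs with probability p³ ≈ (0.671345)³ ≈ 3.02578067e-01.
By linearity: E[X] = C(142, 3)·p³ ≈ 467180 · 3.02578067e-01 ≈ 141358.421442.
Since α = 1/2 < 1, p = c/n^{1/2} ≫ 1/n is above the triangle threshold p ~ 1/n. Asymptotically E[X] ~ (c³/6)·n^{3(1−α)} = (8³/6)·n^{1.5} → ∞; triangles are abundant w.h.p.

E[X] ≈ 141358.421442; in regime p = Θ(1/n^{1/2}) E[X] diverges (above the triangle threshold p ~ 1/n).


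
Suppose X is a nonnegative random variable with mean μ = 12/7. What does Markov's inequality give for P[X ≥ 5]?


μ = E[X] = 12/7, a = 5.
Markov: P[X ≥ 5] ≤ μ/a = (12/7)/5 = 12/35.
Numerically: ≈ 0.3429.
(Since a = 5 > μ = 1.7143, the bound 12/35 is < 1 and informative.)

P[X ≥ 5] ≤ 12/35 ≈ 0.3429.


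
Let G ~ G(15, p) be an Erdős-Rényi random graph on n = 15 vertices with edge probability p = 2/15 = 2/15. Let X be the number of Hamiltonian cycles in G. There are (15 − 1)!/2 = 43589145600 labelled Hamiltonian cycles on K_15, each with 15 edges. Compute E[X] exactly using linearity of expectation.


K_15 has (15 − 1)!/2 = 43589145600 labelled Hamiltonian cycles.
For each such Hamiltonian cycle H, let X_H = 1 if all 15 edges of H are present in G. Then P[X_H = 1] = p^{15} = (2/15)^{15} = 32768/437893890380859375.
By linearity of expectation: E[X] = Σ_H E[X_H] = 43589145600 · p^{15} = 43589145600 · 32768/437893890380859375 = 235115905024/72081298828125.
Numerically: E[X] ≈ 0.00326.

E[X] = 43589145600 · (2/15)^{15} = 235115905024/72081298828125 ≈ 0.00326.


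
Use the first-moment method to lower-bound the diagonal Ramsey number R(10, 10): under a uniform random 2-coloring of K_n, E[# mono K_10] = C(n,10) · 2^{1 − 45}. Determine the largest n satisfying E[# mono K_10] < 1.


We need C(n, 10) · 2^{1 − 45} < 1, i.e. C(n, 10) < 2^{45 − 1} = 17592186044416.
Check values of n near the boundary:
  n = 95: C(95, 10) = 10104934117421; 10104934117421 < 17592186044416? YES
  n = 96: C(96, 10) = 11279926456656; 11279926456656 < 17592186044416? YES
  n = 97: C(97, 10) = 12576469727536; 12576469727536 < 17592186044416? YES
  n = 98: C(98, 10) = 14005614014756; 14005614014756 < 17592186044416? YES
  n = 99: C(99, 10) = 15579278510796; 15579278510796 < 17592186044416? YES
  n = 100: C(100, 10) = 17310309456440; 17310309456440 < 17592186044416? YES
  n = 101: C(101, 10) = 19212541264840; 19212541264840 < 17592186044416? NO
  n = 102: C(102, 10) = 21300860967540; 21300860967540 < 17592186044416? NO
The largest n with C(n, 10) < 17592186044416 is n = 100 (where E[X] = 2163788682055/2199023255552 ≈ 0.9839772). Hence R(10, 10) > 100, i.e. R(10, 10) ≥ 101.

Largest n = 100; hence R(10, 10) > 100.


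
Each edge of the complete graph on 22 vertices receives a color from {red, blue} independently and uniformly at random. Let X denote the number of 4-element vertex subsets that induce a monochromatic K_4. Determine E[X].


Let X = Σ_S X_S over the C(22, 4) = 7315 subsets S of size 4, where X_S = 1 if the K_4 on S is monochromatic.
For a fixed S, the K_4 on S has C(4, 2) = 6 edges. P[all 6 edges red] = (1/2)^6, and likewise for blue, so P[monochromatic] = 2·(1/2)^6 = 2^{1 − 6} = 1/32.
Summing: E[X] = C(22, 4) · 2^{1 − 6} = 7315 · 1/32 = 7315/32.
Numerically: E[X] ≈ 228.594.

E[X] = C(22,4)·2^(1−C(4,2)) = 7315/32 ≈ 228.594.


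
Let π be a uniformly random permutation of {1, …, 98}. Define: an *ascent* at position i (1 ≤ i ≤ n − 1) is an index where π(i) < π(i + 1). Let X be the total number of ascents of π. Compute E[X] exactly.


Write X = Σ X_I over i = 1, …, 97, with X_I the indicator of one ascent.
There are 97 indicators.
For each fixed i, the pair (π(i), π(i+1)) is a uniformly random ordered pair of distinct values from {1, …, 98}; by symmetry P[π(i) < π(i+1)] = 1/2.
By linearity: E[X] = 97 · (1/2) = (98 − 1) · (1/2) = 97/2 ≈ 48.500.

E[X] = 97/2 = 48.500.


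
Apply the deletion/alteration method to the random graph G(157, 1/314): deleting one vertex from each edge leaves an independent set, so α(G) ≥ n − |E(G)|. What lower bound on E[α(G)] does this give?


E[|E(G)|] = C(157, 2)·p = 12246 · (1/314) = 39.
E[α(G)] ≥ n − E[|E(G)|] = 157 − 39 = 118.
Numerically: ≈ 118.000000.
(This is only a lower bound; the true E[α(G)] may be larger.)

E[α(G)] ≥ 118 ≈ 118.000000.


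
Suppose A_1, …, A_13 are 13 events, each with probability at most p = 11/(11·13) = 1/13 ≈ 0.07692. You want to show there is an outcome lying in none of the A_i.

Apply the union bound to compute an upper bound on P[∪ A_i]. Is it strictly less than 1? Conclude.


Union bound: P[∪_{i=1}^{13} A_i] ≤ Σ_i P[A_i] ≤ 13·p = 13·(1/13) = 1.
Numerically: 1 ≈ 1.00000.
Is 1 < 1? NO.
Since the bound 1 is ≥ 1, the union bound is uninformative here; it does NOT by itself certify existence.

13·p = 1 ≈ 1.00000; existence NOT certified by the union bound.


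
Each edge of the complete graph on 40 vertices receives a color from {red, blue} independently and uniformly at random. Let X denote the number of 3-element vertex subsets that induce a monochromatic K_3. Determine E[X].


Let X = Σ_S X_S over the C(40, 3) = 9880 subsets S of size 3, where X_S = 1 if the K_3 on S is monochromatic.
For a fixed S, the K_3 on S has C(3, 2) = 3 edges. P[all 3 edges red] = (1/2)^3, and likewise for blue, so P[monochromatic] = 2·(1/2)^3 = 2^{1 − 3} = 1/4.
Summing: E[X] = C(40, 3) · 2^{1 − 3} = 9880 · 1/4 = 2470.
Numerically: E[X] ≈ 2470.000000.

E[X] = C(40,3)·2^(1−C(3,2)) = 2470 ≈ 2470.000000.


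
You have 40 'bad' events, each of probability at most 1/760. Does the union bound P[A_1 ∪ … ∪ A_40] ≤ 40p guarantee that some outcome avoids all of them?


Union bound: P[∪_{i=1}^{40} A_i] ≤ Σ_i P[A_i] ≤ 40·p = 40·(1/760) = 1/19.
Numerically: 1/19 ≈ 0.052632.
Is 1/19 < 1? YES.
Since P[∪ A_i] ≤ 1/19 < 1, the complement has P[∩ A_i^c] ≥ 1 − 1/19 = 18/19 > 0, so some outcome avoids every A_i.

40·p = 1/19 ≈ 0.052632; existence CERTIFIED by the union bound.


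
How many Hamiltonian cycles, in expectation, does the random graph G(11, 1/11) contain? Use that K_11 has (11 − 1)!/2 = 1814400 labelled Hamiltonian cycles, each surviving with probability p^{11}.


K_11 has (11 − 1)!/2 = 1814400 labelled Hamiltonian cycles.
For each such Hamiltonian cycle H, let X_H = 1 if all 11 edges of H are present in G. Then P[X_H = 1] = p^{11} = (1/11)^{11} = 1/285311670611.
By linearity: E[X] = Σ_H E[X_H] = 1814400 · p^{11} = 1814400 · 1/285311670611 = 1814400/285311670611.
Numerically: E[X] ≈ 6.35936e-06.

E[X] = 1814400 · (1/11)^{11} = 1814400/285311670611 ≈ 6.35936e-06.


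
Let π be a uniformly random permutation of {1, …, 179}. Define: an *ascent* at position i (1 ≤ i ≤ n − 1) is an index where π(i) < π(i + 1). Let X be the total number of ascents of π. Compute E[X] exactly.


Write X = Σ X_I over i = 1, …, 178, with X_I the indicator of one ascent.
There are 178 indicators.
For each fixed i, the pair (π(i), π(i+1)) is a uniformly random ordered pair of distinct values from {1, …, 179}; by symmetry P[π(i) < π(i+1)] = 1/2.
By linearity: E[X] = 178 · (1/2) = (179 − 1) · (1/2) = 89 ≈ 89.00000.

E[X] = 89 = 89.00000.


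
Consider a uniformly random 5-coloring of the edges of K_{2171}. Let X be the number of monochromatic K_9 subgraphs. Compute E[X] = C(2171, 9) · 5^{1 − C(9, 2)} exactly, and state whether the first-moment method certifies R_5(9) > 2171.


E[X] = C(2171, 9) · 5^{1 − 36} = 2903784578674959601827205 · 5^{−35} = 2903784578674959601827205/2910383045673370361328125.
As a reduced fraction: E[X] = 580756915734991920365441/582076609134674072265625 ≈ 0.99773.
Is E[X] < 1? YES.
Since E[X] < 1, there exists a 5-coloring of K_{2171} with no monochromatic K_9; hence R_5(9) > 2171.

E[X] = 580756915734991920365441/582076609134674072265625 ≈ 0.99773; E[X] < 1, so R_5(9) > 2171.


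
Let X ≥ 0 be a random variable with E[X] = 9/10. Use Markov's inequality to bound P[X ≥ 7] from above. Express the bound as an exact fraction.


μ = E[X] = 9/10, a = 7.
Markov: P[X ≥ 7] ≤ μ/a = (9/10)/7 = 9/70.
Numerically: ≈ 0.1286.
(Since a = 7 > μ = 0.9000, the bound 9/70 is < 1 and informative.)

P[X ≥ 7] ≤ 9/70 ≈ 0.1286.


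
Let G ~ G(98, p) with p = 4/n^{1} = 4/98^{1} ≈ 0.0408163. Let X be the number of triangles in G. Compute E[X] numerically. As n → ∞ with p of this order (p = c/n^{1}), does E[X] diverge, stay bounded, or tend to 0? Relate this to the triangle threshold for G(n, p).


Number of potential triangles: C(98, 3) = 152096.
Each occurs with probability p³ ≈ (0.0408163)³ ≈ 6.79988780e-05.
By linearity: E[X] = C(98, 3)·p³ ≈ 152096 · 6.79988780e-05 ≈ 10.342357.
Here α = 1, so p = 4/n is exactly at the triangle threshold p ~ 1/n. Asymptotically E[X] → c³/6 = 4³/6 = 32/3 ≈ 10.666667, a bounded constant. In this regime the triangle count is asymptotically Poisson(c³/6).

E[X] ≈ 10.342357; in regime p = Θ(1/n^{1}) E[X] stays bounded (at the triangle threshold p ~ 1/n).


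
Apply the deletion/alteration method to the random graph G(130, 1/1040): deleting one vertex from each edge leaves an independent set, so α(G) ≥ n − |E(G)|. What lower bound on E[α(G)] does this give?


E[|E(G)|] = C(130, 2)·p = 8385 · (1/1040) = 129/16.
E[α(G)] ≥ n − E[|E(G)|] = 130 − 129/16 = 1951/16.
Numerically: ≈ 121.938.
(This is only a lower bound; the true E[α(G)] may be larger.)

E[α(G)] ≥ 1951/16 ≈ 121.938.


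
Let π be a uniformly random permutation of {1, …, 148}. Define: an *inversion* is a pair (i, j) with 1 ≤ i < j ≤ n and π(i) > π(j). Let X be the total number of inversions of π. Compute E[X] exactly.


Write X = Σ X_I over the C(148, 2) = 10878 pairs i < j, with X_I the indicator of one inversion.
There are 10878 indicators.
For each fixed pair i < j, the values π(i) and π(j) are two distinct elements of {1, …, 148} in uniformly random order; by symmetry P[π(i) > π(j)] = 1/2.
By linearity: E[X] = 10878 · (1/2) = C(148, 2) · (1/2) = 10878/2 = 5439 ≈ 5439.000000.

E[X] = 5439 = 5439.000000.


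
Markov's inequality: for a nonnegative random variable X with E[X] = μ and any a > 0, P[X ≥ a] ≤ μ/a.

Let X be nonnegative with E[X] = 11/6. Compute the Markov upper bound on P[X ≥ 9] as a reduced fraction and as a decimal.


μ = E[X] = 11/6, a = 9.
Markov: P[X ≥ 9] ≤ μ/a = (11/6)/9 = 11/54.
Numerically: ≈ 0.20370.
(Since a = 9 > μ = 1.83333, the bound 11/54 is < 1 and informative.)

P[X ≥ 9] ≤ 11/54 ≈ 0.20370.


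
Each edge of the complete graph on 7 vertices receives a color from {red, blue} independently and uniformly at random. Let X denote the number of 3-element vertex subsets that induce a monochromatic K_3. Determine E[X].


Let X = Σ_S X_S over the C(7, 3) = 35 subsets S of size 3, where X_S = 1 if the K_3 on S is monochromatic.
For a fixed S, the K_3 on S has C(3, 2) = 3 edges. P[all 3 edges red] = (1/2)^3, and likewise for blue, so P[monochromatic] = 2·(1/2)^3 = 2^{1 − 3} = 1/4.
By linearity of expectation: E[X] = C(7, 3) · 2^{1 − 3} = 35 · 1/4 = 35/4.
Numerically: E[X] ≈ 8.75000.

E[X] = C(7,3)·2^(1−C(3,2)) = 35/4 ≈ 8.75000.


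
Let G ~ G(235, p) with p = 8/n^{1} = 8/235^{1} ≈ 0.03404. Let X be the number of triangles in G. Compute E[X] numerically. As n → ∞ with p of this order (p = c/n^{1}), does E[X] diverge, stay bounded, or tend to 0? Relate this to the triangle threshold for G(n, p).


Number of potential triangles: C(235, 3) = 2135445.
Each occurs with probability p³ ≈ (0.03404)³ ≈ 3.945176e-05.
By linearity: E[X] = C(235, 3)·p³ ≈ 2135445 · 3.945176e-05 ≈ 84.2471.
Here α = 1, so p = 8/n is exactly at the triangle threshold p ~ 1/n. Asymptotically E[X] → c³/6 = 8³/6 = 256/3 ≈ 85.3333, a bounded constant. In this regime the triangle count is asymptotically Poisson(c³/6).

E[X] ≈ 84.2471; in regime p = Θ(1/n^{1}) E[X] stays bounded (at the triangle threshold p ~ 1/n).


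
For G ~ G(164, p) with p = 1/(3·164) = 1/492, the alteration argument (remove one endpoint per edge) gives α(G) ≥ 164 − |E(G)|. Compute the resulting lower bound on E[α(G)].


E[|E(G)|] = C(164, 2)·p = 13366 · (1/492) = 163/6.
E[α(G)] ≥ n − E[|E(G)|] = 164 − 163/6 = 821/6.
Numerically: ≈ 136.83333.
(This is only a lower bound; the true E[α(G)] may be larger.)

E[α(G)] ≥ 821/6 ≈ 136.83333.


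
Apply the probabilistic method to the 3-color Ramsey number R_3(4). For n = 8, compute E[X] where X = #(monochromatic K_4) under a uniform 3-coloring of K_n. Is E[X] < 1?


E[X] = C(8, 4) · 3^{1 − 6} = 70 · 3^{−5} = 70/243.
As a reduced fraction: E[X] = 70/243 ≈ 0.288066.
Is E[X] < 1? YES.
Since E[X] < 1, there exists a 3-coloring of K_{8} with no monochromatic K_4; hence R_3(4) > 8.

E[X] = 70/243 ≈ 0.288066; E[X] < 1, so R_3(4) > 8.


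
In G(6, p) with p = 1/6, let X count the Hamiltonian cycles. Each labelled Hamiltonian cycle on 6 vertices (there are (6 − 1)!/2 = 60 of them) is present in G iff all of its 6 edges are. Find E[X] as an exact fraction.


K_6 has (6 − 1)!/2 = 60 labelled Hamiltonian cycles.
For each such Hamiltonian cycle H, let X_H = 1 if all 6 edges of H are present in G. Then P[X_H = 1] = p^{6} = (1/6)^{6} = 1/46656.
By linearity: E[X] = Σ_H E[X_H] = 60 · p^{6} = 60 · 1/46656 = 5/3888.
Numerically: E[X] ≈ 0.00129.

E[X] = 60 · (1/6)^{6} = 5/3888 ≈ 0.00129.


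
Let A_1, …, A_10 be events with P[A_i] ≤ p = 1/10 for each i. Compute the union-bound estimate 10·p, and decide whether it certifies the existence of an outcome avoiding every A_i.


Union bound: P[∪_{i=1}^{10} A_i] ≤ Σ_i P[A_i] ≤ 10·p = 10·(1/10) = 1.
Numerically: 1 ≈ 1.00000.
Is 1 < 1? NO.
Since the bound 1 is ≥ 1, the union bound is uninformative here; it does NOT by itself certify existence.

10·p = 1 ≈ 1.00000; existence NOT certified by the union bound.


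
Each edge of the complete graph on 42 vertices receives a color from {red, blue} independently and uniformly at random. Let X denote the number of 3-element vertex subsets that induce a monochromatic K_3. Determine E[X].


Let X = Σ_S X_S over the C(42, 3) = 11480 subsets S of size 3, where X_S = 1 if the K_3 on S is monochromatic.
For a fixed S, the K_3 on S has C(3, 2) = 3 edges. P[all 3 edges red] = (1/2)^3, and likewise for blue, so P[monochromatic] = 2·(1/2)^3 = 2^{1 − 3} = 1/4.
By linearity: E[X] = C(42, 3) · 2^{1 − 3} = 11480 · 1/4 = 2870.
Numerically: E[X] ≈ 2870.000000.

E[X] = C(42,3)·2^(1−C(3,2)) = 2870 ≈ 2870.000000.


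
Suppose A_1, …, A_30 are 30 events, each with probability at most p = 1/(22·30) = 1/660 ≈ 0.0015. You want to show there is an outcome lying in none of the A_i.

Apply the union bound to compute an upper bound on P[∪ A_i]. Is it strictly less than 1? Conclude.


Union bound: P[∪_{i=1}^{30} A_i] ≤ Σ_i P[A_i] ≤ 30·p = 30·(1/660) = 1/22.
Numerically: 1/22 ≈ 0.0455.
Is 1/22 < 1? YES.
Since P[∪ A_i] ≤ 1/22 < 1, the complement has P[∩ A_i^c] ≥ 1 − 1/22 = 21/22 > 0, so some outcome avoids every A_i.

30·p = 1/22 ≈ 0.0455; existence CERTIFIED by the union bound.


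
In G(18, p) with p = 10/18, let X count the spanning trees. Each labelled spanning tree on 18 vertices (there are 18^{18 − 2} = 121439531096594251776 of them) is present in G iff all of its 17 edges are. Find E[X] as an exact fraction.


K_18 has 18^{18 − 2} = 121439531096594251776 labelled spanning trees.
For each such spanning tree H, let X_H = 1 if all 17 edges of H are present in G. Then P[X_H = 1] = p^{17} = (5/9)^{17} = 762939453125/16677181699666569.
By linearity: E[X] = Σ_H E[X_H] = 121439531096594251776 · p^{17} = 121439531096594251776 · 762939453125/16677181699666569 = 50000000000000000/9.
Numerically: E[X] ≈ 5.556e+15.

E[X] = 121439531096594251776 · (5/9)^{17} = 50000000000000000/9 ≈ 5.556e+15.


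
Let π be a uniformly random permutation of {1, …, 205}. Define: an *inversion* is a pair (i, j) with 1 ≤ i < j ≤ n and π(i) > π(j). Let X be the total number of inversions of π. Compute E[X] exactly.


Write X = Σ X_I over the C(205, 2) = 20910 pairs i < j, with X_I the indicator of one inversion.
There are 20910 indicators.
For each fixed pair i < j, the values π(i) and π(j) are two distinct elements of {1, …, 205} in uniformly random order; by symmetry P[π(i) > π(j)] = 1/2.
By linearity: E[X] = 20910 · (1/2) = C(205, 2) · (1/2) = 20910/2 = 10455 ≈ 10455.000000.

E[X] = 10455 = 10455.000000.


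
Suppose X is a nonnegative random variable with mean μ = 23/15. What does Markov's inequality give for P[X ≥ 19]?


μ = E[X] = 23/15, a = 19.
Markov: P[X ≥ 19] ≤ μ/a = (23/15)/19 = 23/285.
Numerically: ≈ 0.081.
(Since a = 19 > μ = 1.533, the bound 23/285 is < 1 and informative.)

P[X ≥ 19] ≤ 23/285 ≈ 0.081.


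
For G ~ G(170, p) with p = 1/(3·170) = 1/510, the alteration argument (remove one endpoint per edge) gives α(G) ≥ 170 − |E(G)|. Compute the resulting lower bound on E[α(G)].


E[|E(G)|] = C(170, 2)·p = 14365 · (1/510) = 169/6.
E[α(G)] ≥ n − E[|E(G)|] = 170 − 169/6 = 851/6.
Numerically: ≈ 141.833.
(This is only a lower bound; the true E[α(G)] may be larger.)

E[α(G)] ≥ 851/6 ≈ 141.833.


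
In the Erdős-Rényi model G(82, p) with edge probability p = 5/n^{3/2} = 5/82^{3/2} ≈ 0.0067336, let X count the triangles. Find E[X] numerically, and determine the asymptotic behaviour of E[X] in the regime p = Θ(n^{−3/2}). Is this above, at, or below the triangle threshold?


Number of potential triangles: C(82, 3) = 88560.
Each occurs with probability p³ ≈ (0.0067336)³ ≈ 3.0531467e-07.
By linearity: E[X] = C(82, 3)·p³ ≈ 88560 · 3.0531467e-07 ≈ 0.02704.
Since α = 3/2 > 1, p = c/n^{3/2} = o(1/n) is below the triangle threshold p ~ 1/n. Asymptotically E[X] ~ (c³/6)·n^{3(1−α)} = (5³/6)·n^{-1.5} → 0, so by Markov's inequality G has no triangles w.h.p.

E[X] ≈ 0.02704; in regime p = Θ(1/n^{3/2}) E[X] tends to 0 (below the triangle threshold p ~ 1/n).


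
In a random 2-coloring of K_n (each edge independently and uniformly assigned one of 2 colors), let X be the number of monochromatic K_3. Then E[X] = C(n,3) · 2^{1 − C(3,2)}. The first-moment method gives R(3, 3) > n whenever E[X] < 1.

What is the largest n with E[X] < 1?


We need C(n, 3) · 2^{1 − 3} < 1, i.e. C(n, 3) < 2^{3 − 1} = 4.
Check values of n near the boundary:
  n = 3: C(3, 3) = 1; 1 < 4? YES
  n = 4: C(4, 3) = 4; 4 < 4? NO
  n = 5: C(5, 3) = 10; 10 < 4? NO
  n = 6: C(6, 3) = 20; 20 < 4? NO
The largest n with C(n, 3) < 4 is n = 3 (where E[X] = 1/4 ≈ 0.2500000). Hence R(3, 3) > 3, i.e. R(3, 3) ≥ 4.

Largest n = 3; hence R(3, 3) > 3.


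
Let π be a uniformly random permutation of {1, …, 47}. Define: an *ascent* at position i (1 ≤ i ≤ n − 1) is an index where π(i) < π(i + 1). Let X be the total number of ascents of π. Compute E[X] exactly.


Write X = Σ X_I over i = 1, …, 46, with X_I the indicator of one ascent.
There are 46 indicators.
For each fixed i, the pair (π(i), π(i+1)) is a uniformly random ordered pair of distinct values from {1, …, 47}; by symmetry P[π(i) < π(i+1)] = 1/2.
By linearity: E[X] = 46 · (1/2) = (47 − 1) · (1/2) = 23 ≈ 23.00000.

E[X] = 23 = 23.00000.


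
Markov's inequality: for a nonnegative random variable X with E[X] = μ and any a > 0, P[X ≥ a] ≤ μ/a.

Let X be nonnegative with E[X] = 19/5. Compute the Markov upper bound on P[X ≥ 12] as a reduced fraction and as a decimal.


μ = E[X] = 19/5, a = 12.
Markov: P[X ≥ 12] ≤ μ/a = (19/5)/12 = 19/60.
Numerically: ≈ 0.317.
(Since a = 12 > μ = 3.800, the bound 19/60 is < 1 and informative.)

P[X ≥ 12] ≤ 19/60 ≈ 0.317.
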